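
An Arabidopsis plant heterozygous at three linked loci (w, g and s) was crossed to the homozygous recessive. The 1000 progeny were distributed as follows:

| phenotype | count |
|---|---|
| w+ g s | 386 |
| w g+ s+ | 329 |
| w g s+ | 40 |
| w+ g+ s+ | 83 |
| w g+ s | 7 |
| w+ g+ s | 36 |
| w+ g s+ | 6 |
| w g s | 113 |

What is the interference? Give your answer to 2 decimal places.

0.30

The two most frequent reciprocal classes, w g+ s+ and w+ g s, are the parental types, so the F1 was w g+ s+ / w+ g s.
The two rarest classes, w g+ s and w+ g s+, are the double crossovers. Comparing them with the parentals, only the s allele has switched, so s is the middle locus and the order is g – s – w.
g–s: (76 + 13)/1000 = 0.0890; s–w: (196 + 13)/1000 = 0.2090.
Expected DCO frequency = 0.0890 × 0.2090 ≈ 0.01860; observed = 13/1000 ≈ 0.01300.
Coefficient of coincidence = 0.01300/0.01860 ≈ 0.70; interference = 1 − 0.70 = 0.30.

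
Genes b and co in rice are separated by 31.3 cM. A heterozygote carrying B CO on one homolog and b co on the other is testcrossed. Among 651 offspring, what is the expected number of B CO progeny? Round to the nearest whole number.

A map distance of 31.3 cM corresponds to a recombination frequency of 0.313.
The F1 is B CO / b co, so B CO is a parental gamete class with expected frequency (1 − r)/2 = 0.687/2 = 0.3435.
Expected number = 0.3435 × 651 = 223.62 ≈ 224.

224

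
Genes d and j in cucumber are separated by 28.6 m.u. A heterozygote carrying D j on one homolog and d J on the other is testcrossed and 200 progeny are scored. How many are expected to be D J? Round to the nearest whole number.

29

A map distance of 28.6 m.u. corresponds to a recombination frequency of 0.286.
The F1 is D j / d J, so D J is a recombinant gamete class with expected frequency r/2 = 0.286/2 = 0.1430.
Expected number = 0.1430 × 200 = 28.60 ≈ 29.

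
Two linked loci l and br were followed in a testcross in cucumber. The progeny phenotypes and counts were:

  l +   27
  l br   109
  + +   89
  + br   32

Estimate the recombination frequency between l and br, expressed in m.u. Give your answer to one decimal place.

The two most frequent classes, + + (89) and l br (109), are the parental types, so the F1 was + + / l br.
The recombinant classes are + br and l +: 32 + 27 = 59.
Recombination frequency = 59/257 = 0.2296 ≈ 23.0%, i.e. 23.0 m.u.

23.0 m.u.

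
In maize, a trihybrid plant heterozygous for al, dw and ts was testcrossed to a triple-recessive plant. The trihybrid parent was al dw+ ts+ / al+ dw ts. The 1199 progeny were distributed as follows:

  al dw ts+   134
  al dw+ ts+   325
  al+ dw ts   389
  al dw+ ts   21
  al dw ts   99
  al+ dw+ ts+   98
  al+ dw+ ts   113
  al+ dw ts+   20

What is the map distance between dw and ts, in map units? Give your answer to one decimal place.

24.0 map units

The two rarest classes, al dw+ ts and al+ dw ts+, are the double crossovers. Comparing them with the parentals, only the ts allele has switched, so ts is the middle locus and the order is al – ts – dw.
Crossovers in the ts–dw interval produce the single-crossover classes al dw ts+ and al+ dw+ ts (134 + 113 = 247) plus the double crossovers (41).
RF(ts–dw) = (247 + 41) / 1199 = 288/1199 = 0.2402 → 24.0 map units.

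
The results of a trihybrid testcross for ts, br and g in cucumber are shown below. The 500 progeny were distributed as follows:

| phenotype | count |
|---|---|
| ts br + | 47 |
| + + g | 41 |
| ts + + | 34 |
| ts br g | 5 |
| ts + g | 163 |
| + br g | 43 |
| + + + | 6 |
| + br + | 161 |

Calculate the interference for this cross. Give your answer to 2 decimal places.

0.37

The two most frequent reciprocal classes, + br + and ts + g, are the parental types, so the F1 was + br + / ts + g.
The two rarest classes, + + + and ts br g, are the double crossovers. Comparing them with the parentals, only the br allele has switched, so br is the middle locus and the order is ts – br – g.
ts–br: (88 + 11)/500 = 0.1980; br–g: (77 + 11)/500 = 0.1760.
Expected DCO frequency = 0.1980 × 0.1760 ≈ 0.03485; observed = 11/500 ≈ 0.02200.
Coefficient of coincidence = 0.02200/0.03485 ≈ 0.63; interference = 1 − 0.63 = 0.37.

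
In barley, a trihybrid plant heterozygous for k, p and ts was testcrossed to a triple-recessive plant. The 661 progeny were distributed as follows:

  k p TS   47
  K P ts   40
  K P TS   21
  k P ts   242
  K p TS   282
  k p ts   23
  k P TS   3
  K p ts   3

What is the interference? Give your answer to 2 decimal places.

0.15

The two most frequent reciprocal classes, k P ts and K p TS, are the parental types, so the F1 was k P ts / K p TS.
The two rarest classes, k P TS and K p ts, are the double crossovers. Comparing them with the parentals, only the ts allele has switched, so ts is the middle locus and the order is k – ts – p.
k–ts: (87 + 6)/661 = 0.1407; ts–p: (44 + 6)/661 = 0.0756.
Expected DCO frequency = 0.1407 × 0.0756 ≈ 0.01064; observed = 6/661 ≈ 0.00908.
Coefficient of coincidence = 0.00908/0.01064 ≈ 0.85; interference = 1 − 0.85 = 0.15.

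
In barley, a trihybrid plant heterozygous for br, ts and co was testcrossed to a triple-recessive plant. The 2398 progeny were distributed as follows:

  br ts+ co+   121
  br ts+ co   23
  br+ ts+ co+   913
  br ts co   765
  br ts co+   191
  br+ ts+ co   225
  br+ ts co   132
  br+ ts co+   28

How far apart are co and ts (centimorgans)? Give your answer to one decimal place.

The two most frequent reciprocal classes, br ts co and br+ ts+ co+, are the parental types, so the F1 was br ts co / br+ ts+ co+.
The two rarest classes, br ts+ co and br+ ts co+, are the double crossovers. Comparing them with the parentals, only the ts allele has switched, so ts is the middle locus and the order is co – ts – br.
Crossovers in the co–ts interval produce the single-crossover classes br ts co+ and br+ ts+ co (191 + 225 = 416) plus the double crossovers (51).
RF(co–ts) = (416 + 51) / 2398 = 467/2398 = 0.1947 → 19.5 centimorgans.

19.5 centimorgans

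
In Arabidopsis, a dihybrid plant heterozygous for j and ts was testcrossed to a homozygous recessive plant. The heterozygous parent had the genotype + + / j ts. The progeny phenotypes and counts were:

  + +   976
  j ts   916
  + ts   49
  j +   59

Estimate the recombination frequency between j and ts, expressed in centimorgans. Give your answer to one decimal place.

The recombinant classes are + ts and j +: 49 + 59 = 108.
Recombination frequency = 108/2000 = 0.0540 ≈ 5.4%, i.e. 5.4 centimorgans.

5.4 centimorgans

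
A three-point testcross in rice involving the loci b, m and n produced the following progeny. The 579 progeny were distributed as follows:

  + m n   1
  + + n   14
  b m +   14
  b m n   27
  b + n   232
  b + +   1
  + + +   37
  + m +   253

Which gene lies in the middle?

The two most frequent reciprocal classes, + m + and b + n, are the parental types, so the F1 was + m + / b + n.
The two rarest classes, + m n and b + +, are the double crossovers. Comparing them with the parentals, only the n allele has switched, so n is the middle locus and the order is b – n – m.

n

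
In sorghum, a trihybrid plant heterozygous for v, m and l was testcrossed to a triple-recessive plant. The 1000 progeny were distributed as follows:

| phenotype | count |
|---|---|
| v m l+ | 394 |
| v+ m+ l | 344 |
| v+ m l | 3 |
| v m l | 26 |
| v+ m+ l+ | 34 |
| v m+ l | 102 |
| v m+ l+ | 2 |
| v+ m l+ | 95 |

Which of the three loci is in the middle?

m

The two most frequent reciprocal classes, v+ m+ l and v m l+, are the parental types, so the F1 was v+ m+ l / v m l+.
The two rarest classes, v+ m l and v m+ l+, are the double crossovers. Comparing them with the parentals, only the m allele has switched, so m is the middle locus and the order is l – m – v.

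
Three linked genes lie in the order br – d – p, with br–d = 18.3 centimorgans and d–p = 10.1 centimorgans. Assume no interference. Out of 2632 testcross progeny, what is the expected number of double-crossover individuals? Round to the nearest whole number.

Map distances give recombination frequencies of 0.183 and 0.101 for the two intervals.
With no interference, expected double-crossover frequency = 0.183 × 0.101 = 0.01848.
Expected number = 0.01848 × 2632 = 48.65 ≈ 49.

49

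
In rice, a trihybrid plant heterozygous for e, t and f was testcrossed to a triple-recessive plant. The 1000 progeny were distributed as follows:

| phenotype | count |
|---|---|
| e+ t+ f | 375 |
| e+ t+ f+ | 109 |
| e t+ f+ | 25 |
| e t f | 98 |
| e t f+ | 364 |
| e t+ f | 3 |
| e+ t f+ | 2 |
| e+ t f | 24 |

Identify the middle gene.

The two most frequent reciprocal classes, e+ t+ f and e t f+, are the parental types, so the F1 was e+ t+ f / e t f+.
The two rarest classes, e t+ f and e+ t f+, are the double crossovers. Comparing them with the parentals, only the e allele has switched, so e is the middle locus and the order is f – e – t.

e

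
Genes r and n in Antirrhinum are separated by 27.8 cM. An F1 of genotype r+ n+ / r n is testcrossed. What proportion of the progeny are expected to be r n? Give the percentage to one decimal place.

A map distance of 27.8 cM corresponds to a recombination frequency of 0.278.
The F1 is r+ n+ / r n, so r n is a parental gamete class with expected frequency (1 − r)/2 = 0.722/2 = 0.3610.
That is 0.3610 = 36.1% of the progeny.

36.1%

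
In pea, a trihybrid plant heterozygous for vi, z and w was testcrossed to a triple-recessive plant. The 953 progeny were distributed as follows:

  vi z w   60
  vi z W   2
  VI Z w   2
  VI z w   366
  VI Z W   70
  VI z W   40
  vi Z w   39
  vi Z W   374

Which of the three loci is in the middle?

z

The two most frequent reciprocal classes, VI z w and vi Z W, are the parental types, so the F1 was VI z w / vi Z W.
The two rarest classes, VI Z w and vi z W, are the double crossovers. Comparing them with the parentals, only the z allele has switched, so z is the middle locus and the order is w – z – vi.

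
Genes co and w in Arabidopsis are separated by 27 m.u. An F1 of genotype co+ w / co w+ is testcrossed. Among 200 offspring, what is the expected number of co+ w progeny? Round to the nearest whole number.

73

A map distance of 27 m.u. corresponds to a recombination frequency of 0.270.
The F1 is co+ w / co w+, so co+ w is a parental gamete class with expected frequency (1 − r)/2 = 0.730/2 = 0.3650.
Expected number = 0.3650 × 200 = 73.00 ≈ 73.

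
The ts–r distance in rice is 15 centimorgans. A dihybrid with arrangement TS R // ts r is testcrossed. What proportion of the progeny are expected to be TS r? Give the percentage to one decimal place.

A map distance of 15 centimorgans corresponds to a recombination frequency of 0.150.
The F1 is TS R / ts r, so TS r is a recombinant gamete class with expected frequency r/2 = 0.150/2 = 0.0750.
That is 0.0750 = 7.5% of the progeny.

7.5%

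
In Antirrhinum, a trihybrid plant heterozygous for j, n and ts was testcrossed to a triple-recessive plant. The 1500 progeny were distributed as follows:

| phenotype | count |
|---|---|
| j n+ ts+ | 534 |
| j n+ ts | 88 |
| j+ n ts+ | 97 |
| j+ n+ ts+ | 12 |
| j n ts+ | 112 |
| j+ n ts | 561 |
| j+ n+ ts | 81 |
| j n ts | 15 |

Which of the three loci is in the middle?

The two most frequent reciprocal classes, j+ n ts and j n+ ts+, are the parental types, so the F1 was j+ n ts / j n+ ts+.
The two rarest classes, j n ts and j+ n+ ts+, are the double crossovers. Comparing them with the parentals, only the j allele has switched, so j is the middle locus and the order is ts – j – n.

j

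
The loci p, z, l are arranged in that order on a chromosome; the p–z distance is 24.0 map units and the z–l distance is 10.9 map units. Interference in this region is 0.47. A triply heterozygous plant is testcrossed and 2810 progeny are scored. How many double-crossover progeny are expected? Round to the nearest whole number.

39

Map distances give recombination frequencies of 0.240 and 0.109 for the two intervals.
With interference 0.47 (so coincidence = 0.53), expected double-crossover frequency = 0.240 × 0.109 × 0.53 = 0.01386.
Expected number = 0.01386 × 2810 = 38.96 ≈ 39.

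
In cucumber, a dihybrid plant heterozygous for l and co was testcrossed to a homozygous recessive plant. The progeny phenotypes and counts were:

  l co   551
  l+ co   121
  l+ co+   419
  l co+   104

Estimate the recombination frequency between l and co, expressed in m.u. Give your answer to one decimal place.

18.8 m.u.

The two most frequent classes, l+ co+ (419) and l co (551), are the parental types, so the F1 was l+ co+ / l co.
The recombinant classes are l+ co and l co+: 121 + 104 = 225.
Recombination frequency = 225/1195 = 0.1883 ≈ 18.8%, i.e. 18.8 m.u.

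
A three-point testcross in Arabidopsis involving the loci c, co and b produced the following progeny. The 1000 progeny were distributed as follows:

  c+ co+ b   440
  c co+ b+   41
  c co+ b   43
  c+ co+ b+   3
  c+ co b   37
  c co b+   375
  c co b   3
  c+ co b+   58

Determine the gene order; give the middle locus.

The two most frequent reciprocal classes, c co b+ and c+ co+ b, are the parental types, so the F1 was c co b+ / c+ co+ b.
The two rarest classes, c co b and c+ co+ b+, are the double crossovers. Comparing them with the parentals, only the b allele has switched, so b is the middle locus and the order is c – b – co.

b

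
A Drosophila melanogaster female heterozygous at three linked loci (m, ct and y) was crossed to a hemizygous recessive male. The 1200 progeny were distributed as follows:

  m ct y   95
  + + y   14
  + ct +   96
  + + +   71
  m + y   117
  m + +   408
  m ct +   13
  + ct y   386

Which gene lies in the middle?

ct

The two most frequent reciprocal classes, m + + and + ct y, are the parental types, so the F1 was m + + / + ct y.
The two rarest classes, m ct + and + + y, are the double crossovers. Comparing them with the parentals, only the ct allele has switched, so ct is the middle locus and the order is y – ct – m.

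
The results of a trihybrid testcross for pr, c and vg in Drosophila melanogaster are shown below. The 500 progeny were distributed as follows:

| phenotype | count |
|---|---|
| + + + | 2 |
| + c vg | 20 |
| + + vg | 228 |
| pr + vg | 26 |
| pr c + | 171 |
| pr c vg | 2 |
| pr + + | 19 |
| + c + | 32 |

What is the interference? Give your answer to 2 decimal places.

0.25

The two most frequent reciprocal classes, pr c + and + + vg, are the parental types, so the F1 was pr c + / + + vg.
The two rarest classes, pr c vg and + + +, are the double crossovers. Comparing them with the parentals, only the vg allele has switched, so vg is the middle locus and the order is c – vg – pr.
c–vg: (39 + 4)/500 = 0.0860; vg–pr: (58 + 4)/500 = 0.1240.
Expected DCO frequency = 0.0860 × 0.1240 ≈ 0.01066; observed = 4/500 ≈ 0.00800.
Coefficient of coincidence = 0.00800/0.01066 ≈ 0.75; interference = 1 − 0.75 = 0.25.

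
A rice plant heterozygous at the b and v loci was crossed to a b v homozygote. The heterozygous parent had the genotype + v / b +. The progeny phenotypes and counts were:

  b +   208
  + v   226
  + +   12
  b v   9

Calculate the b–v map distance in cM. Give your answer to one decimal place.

The recombinant classes are + + and b v: 12 + 9 = 21.
Recombination frequency = 21/455 = 0.0462 ≈ 4.6%, i.e. 4.6 cM.

4.6 cM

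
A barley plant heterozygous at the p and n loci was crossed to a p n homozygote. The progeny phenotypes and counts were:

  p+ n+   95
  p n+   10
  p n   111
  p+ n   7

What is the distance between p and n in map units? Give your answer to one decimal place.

The two most frequent classes, p+ n+ (95) and p n (111), are the parental types, so the F1 was p+ n+ / p n.
The recombinant classes are p+ n and p n+: 7 + 10 = 17.
Recombination frequency = 17/223 = 0.0762 ≈ 7.6%, i.e. 7.6 map units.

7.6 map units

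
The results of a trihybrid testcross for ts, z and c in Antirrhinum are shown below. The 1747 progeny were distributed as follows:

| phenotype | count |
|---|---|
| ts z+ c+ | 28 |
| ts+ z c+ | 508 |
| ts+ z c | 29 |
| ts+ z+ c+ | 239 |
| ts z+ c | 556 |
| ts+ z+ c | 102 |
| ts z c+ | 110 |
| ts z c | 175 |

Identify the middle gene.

c

The two most frequent reciprocal classes, ts z+ c and ts+ z c+, are the parental types, so the F1 was ts z+ c / ts+ z c+.
The two rarest classes, ts z+ c+ and ts+ z c, are the double crossovers. Comparing them with the parentals, only the c allele has switched, so c is the middle locus and the order is ts – c – z.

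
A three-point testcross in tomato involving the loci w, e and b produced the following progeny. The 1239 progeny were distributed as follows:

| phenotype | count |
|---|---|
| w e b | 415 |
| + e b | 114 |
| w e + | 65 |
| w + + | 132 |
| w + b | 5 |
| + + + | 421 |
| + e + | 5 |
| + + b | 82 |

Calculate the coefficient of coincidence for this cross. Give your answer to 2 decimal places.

The two most frequent reciprocal classes, w e b and + + +, are the parental types, so the F1 was w e b / + + +.
The two rarest classes, w + b and + e +, are the double crossovers. Comparing them with the parentals, only the e allele has switched, so e is the middle locus and the order is w – e – b.
w–e: (246 + 10)/1239 = 0.2066; e–b: (147 + 10)/1239 = 0.1267.
Expected DCO frequency = 0.2066 × 0.1267 ≈ 0.02618; observed = 10/1239 ≈ 0.00807.
Coefficient of coincidence = 0.00807/0.02618 ≈ 0.31.

0.31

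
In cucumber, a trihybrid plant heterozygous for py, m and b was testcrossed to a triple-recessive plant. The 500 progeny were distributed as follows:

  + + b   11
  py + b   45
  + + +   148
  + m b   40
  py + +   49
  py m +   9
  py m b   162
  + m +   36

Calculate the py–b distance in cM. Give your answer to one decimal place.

21.8 cM

The two most frequent reciprocal classes, + + + and py m b, are the parental types, so the F1 was + + + / py m b.
The two rarest classes, + + b and py m +, are the double crossovers. Comparing them with the parentals, only the b allele has switched, so b is the middle locus and the order is m – b – py.
Crossovers in the b–py interval produce the single-crossover classes py + + and + m b (49 + 40 = 89) plus the double crossovers (20).
RF(b–py) = (89 + 20) / 500 = 109/500 = 0.2180 → 21.8 cM.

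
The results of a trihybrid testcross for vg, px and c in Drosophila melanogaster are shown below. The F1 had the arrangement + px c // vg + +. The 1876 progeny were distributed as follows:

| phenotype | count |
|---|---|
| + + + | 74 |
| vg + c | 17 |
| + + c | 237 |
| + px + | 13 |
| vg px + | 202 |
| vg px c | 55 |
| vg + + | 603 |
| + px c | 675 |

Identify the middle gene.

c

The two rarest classes, + px + and vg + c, are the double crossovers. Comparing them with the parentals, only the c allele has switched, so c is the middle locus and the order is vg – c – px.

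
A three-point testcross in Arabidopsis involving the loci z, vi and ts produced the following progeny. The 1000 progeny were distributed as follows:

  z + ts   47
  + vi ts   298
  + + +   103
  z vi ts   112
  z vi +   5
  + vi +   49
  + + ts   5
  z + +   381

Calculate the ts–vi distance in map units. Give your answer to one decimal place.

The two most frequent reciprocal classes, z + + and + vi ts, are the parental types, so the F1 was z + + / + vi ts.
The two rarest classes, z vi + and + + ts, are the double crossovers. Comparing them with the parentals, only the vi allele has switched, so vi is the middle locus and the order is z – vi – ts.
Crossovers in the vi–ts interval produce the single-crossover classes z + ts and + vi + (47 + 49 = 96) plus the double crossovers (10).
RF(vi–ts) = (96 + 10) / 1000 = 106/1000 = 0.1060 → 10.6 map units.

10.6 map units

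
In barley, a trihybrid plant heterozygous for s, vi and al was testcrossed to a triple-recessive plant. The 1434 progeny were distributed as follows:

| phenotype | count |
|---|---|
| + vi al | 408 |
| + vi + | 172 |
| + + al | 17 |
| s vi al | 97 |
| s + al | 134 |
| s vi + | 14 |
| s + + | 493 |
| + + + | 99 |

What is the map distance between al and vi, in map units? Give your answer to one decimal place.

The two most frequent reciprocal classes, s + + and + vi al, are the parental types, so the F1 was s + + / + vi al.
The two rarest classes, s vi + and + + al, are the double crossovers. Comparing them with the parentals, only the vi allele has switched, so vi is the middle locus and the order is s – vi – al.
Crossovers in the vi–al interval produce the single-crossover classes s + al and + vi + (134 + 172 = 306) plus the double crossovers (31).
RF(vi–al) = (306 + 31) / 1434 = 337/1434 = 0.2350 → 23.5 map units.

23.5 map units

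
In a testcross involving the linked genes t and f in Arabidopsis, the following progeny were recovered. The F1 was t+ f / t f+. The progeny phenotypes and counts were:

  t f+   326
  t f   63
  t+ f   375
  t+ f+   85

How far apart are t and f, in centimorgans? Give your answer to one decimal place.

The recombinant classes are t+ f+ and t f: 85 + 63 = 148.
Recombination frequency = 148/849 = 0.1743 ≈ 17.4%, i.e. 17.4 centimorgans.

17.4 centimorgans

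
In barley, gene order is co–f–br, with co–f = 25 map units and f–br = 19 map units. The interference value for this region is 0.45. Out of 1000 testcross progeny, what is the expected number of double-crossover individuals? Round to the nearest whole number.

Map distances give recombination frequencies of 0.250 and 0.190 for the two intervals.
With interference 0.45 (so coincidence = 0.55), expected double-crossover frequency = 0.250 × 0.190 × 0.55 = 0.02613.
Expected number = 0.02613 × 1000 = 26.13 ≈ 26.

26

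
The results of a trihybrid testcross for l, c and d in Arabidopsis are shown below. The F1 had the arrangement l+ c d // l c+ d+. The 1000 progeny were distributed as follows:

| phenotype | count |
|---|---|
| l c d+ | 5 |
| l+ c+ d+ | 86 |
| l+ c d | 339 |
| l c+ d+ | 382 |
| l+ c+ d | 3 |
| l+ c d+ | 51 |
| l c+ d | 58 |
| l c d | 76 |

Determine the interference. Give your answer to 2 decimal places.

0.60

The two rarest classes, l+ c+ d and l c d+, are the double crossovers. Comparing them with the parentals, only the c allele has switched, so c is the middle locus and the order is d – c – l.
d–c: (109 + 8)/1000 = 0.1170; c–l: (162 + 8)/1000 = 0.1700.
Expected DCO frequency = 0.1170 × 0.1700 ≈ 0.01989; observed = 8/1000 ≈ 0.00800.
Coefficient of coincidence = 0.00800/0.01989 ≈ 0.40; interference = 1 − 0.40 = 0.60.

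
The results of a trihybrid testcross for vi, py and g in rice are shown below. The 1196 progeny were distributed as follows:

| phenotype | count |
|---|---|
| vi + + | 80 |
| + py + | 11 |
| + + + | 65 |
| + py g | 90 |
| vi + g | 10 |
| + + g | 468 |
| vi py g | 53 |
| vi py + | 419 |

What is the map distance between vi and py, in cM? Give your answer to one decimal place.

The two most frequent reciprocal classes, vi py + and + + g, are the parental types, so the F1 was vi py + / + + g.
The two rarest classes, + py + and vi + g, are the double crossovers. Comparing them with the parentals, only the vi allele has switched, so vi is the middle locus and the order is g – vi – py.
Crossovers in the vi–py interval produce the single-crossover classes vi + + and + py g (80 + 90 = 170) plus the double crossovers (21).
RF(vi–py) = (170 + 21) / 1196 = 191/1196 = 0.1597 → 16.0 cM.

16.0 cM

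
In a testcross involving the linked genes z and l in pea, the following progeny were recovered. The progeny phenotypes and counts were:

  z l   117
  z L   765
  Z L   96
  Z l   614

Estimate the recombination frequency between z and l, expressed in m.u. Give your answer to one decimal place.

The two most frequent classes, Z l (614) and z L (765), are the parental types, so the F1 was Z l / z L.
The recombinant classes are Z L and z l: 96 + 117 = 213.
Recombination frequency = 213/1592 = 0.1338 ≈ 13.4%, i.e. 13.4 m.u.

13.4 m.u.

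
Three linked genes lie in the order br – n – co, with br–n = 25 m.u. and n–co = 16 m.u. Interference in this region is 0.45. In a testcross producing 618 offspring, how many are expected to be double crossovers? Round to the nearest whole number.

Map distances give recombination frequencies of 0.250 and 0.160 for the two intervals.
With interference 0.45 (so coincidence = 0.55), expected double-crossover frequency = 0.250 × 0.160 × 0.55 = 0.02200.
Expected number = 0.02200 × 618 = 13.60 ≈ 14.

14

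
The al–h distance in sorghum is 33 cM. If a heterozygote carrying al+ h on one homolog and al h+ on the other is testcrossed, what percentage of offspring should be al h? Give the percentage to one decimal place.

16.5%

A map distance of 33 cM corresponds to a recombination frequency of 0.330.
The F1 is al+ h / al h+, so al h is a recombinant gamete class with expected frequency r/2 = 0.330/2 = 0.1650.
That is 0.1650 = 16.5% of the progeny.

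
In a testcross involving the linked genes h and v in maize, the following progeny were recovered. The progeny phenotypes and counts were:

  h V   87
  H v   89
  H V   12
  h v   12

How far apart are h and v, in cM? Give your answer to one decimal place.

The two most frequent classes, H v (89) and h V (87), are the parental types, so the F1 was H v / h V.
The recombinant classes are H V and h v: 12 + 12 = 24.
Recombination frequency = 24/200 = 0.1200 ≈ 12.0%, i.e. 12.0 cM.

12.0 cM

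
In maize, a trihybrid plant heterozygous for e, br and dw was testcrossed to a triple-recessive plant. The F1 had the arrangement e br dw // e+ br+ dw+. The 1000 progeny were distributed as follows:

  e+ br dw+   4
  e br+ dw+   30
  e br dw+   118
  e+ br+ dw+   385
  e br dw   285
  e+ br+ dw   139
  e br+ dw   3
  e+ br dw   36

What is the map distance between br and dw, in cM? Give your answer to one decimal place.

26.4 cM

The two rarest classes, e br+ dw and e+ br dw+, are the double crossovers. Comparing them with the parentals, only the br allele has switched, so br is the middle locus and the order is e – br – dw.
Crossovers in the br–dw interval produce the single-crossover classes e br dw+ and e+ br+ dw (118 + 139 = 257) plus the double crossovers (7).
RF(br–dw) = (257 + 7) / 1000 = 264/1000 = 0.2640 → 26.4 cM.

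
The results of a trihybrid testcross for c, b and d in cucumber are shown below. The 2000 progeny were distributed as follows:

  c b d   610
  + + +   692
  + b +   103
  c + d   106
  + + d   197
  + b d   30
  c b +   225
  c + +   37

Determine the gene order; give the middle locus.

c

The two most frequent reciprocal classes, + + + and c b d, are the parental types, so the F1 was + + + / c b d.
The two rarest classes, c + + and + b d, are the double crossovers. Comparing them with the parentals, only the c allele has switched, so c is the middle locus and the order is d – c – b.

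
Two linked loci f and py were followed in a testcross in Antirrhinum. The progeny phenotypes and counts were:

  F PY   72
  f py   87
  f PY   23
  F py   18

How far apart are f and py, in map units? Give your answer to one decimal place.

The two most frequent classes, F PY (72) and f py (87), are the parental types, so the F1 was F PY / f py.
The recombinant classes are F py and f PY: 18 + 23 = 41.
Recombination frequency = 41/200 = 0.2050 ≈ 20.5%, i.e. 20.5 map units.

20.5 map units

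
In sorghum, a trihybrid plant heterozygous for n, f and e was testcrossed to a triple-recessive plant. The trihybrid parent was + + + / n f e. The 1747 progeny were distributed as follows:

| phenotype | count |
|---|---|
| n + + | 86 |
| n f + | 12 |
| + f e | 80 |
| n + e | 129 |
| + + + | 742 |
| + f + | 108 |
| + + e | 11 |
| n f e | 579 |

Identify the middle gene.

e

The two rarest classes, + + e and n f +, are the double crossovers. Comparing them with the parentals, only the e allele has switched, so e is the middle locus and the order is n – e – f.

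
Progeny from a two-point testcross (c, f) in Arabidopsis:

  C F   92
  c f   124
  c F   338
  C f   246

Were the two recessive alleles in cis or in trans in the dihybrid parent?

The two most frequent classes are C f (246) and c F (338); these are the parental (non-recombinant) types.
So the F1 carried C f on one chromosome and c F on the other — the recessive alleles are on opposite chromosomes (trans / repulsion).

trans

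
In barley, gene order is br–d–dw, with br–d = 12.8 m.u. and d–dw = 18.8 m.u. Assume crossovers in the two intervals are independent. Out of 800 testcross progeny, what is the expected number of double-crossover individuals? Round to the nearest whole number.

Map distances give recombination frequencies of 0.128 and 0.188 for the two intervals.
With no interference, expected double-crossover frequency = 0.128 × 0.188 = 0.02406.
Expected number = 0.02406 × 800 = 19.25 ≈ 19.

19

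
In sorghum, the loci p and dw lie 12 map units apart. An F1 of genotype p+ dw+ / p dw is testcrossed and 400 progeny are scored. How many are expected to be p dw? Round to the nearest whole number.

176

A map distance of 12 map units corresponds to a recombination frequency of 0.120.
The F1 is p+ dw+ / p dw, so p dw is a parental gamete class with expected frequency (1 − r)/2 = 0.880/2 = 0.4400.
Expected number = 0.4400 × 400 = 176.00 ≈ 176.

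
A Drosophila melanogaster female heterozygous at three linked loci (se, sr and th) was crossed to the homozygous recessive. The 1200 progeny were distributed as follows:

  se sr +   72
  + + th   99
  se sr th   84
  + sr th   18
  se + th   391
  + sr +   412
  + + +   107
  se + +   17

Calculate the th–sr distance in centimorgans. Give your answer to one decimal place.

The two most frequent reciprocal classes, se + th and + sr +, are the parental types, so the F1 was se + th / + sr +.
The two rarest classes, se + + and + sr th, are the double crossovers. Comparing them with the parentals, only the th allele has switched, so th is the middle locus and the order is se – th – sr.
Crossovers in the th–sr interval produce the single-crossover classes se sr th and + + + (84 + 107 = 191) plus the double crossovers (35).
RF(th–sr) = (191 + 35) / 1200 = 226/1200 = 0.1883 → 18.8 centimorgans.

18.8 centimorgans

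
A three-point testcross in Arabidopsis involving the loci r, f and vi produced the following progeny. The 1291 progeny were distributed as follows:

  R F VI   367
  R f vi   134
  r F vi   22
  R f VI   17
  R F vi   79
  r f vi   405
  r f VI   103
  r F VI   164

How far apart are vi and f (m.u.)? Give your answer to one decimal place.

17.1 m.u.

The two most frequent reciprocal classes, R F VI and r f vi, are the parental types, so the F1 was R F VI / r f vi.
The two rarest classes, R f VI and r F vi, are the double crossovers. Comparing them with the parentals, only the f allele has switched, so f is the middle locus and the order is r – f – vi.
Crossovers in the f–vi interval produce the single-crossover classes R F vi and r f VI (79 + 103 = 182) plus the double crossovers (39).
RF(f–vi) = (182 + 39) / 1291 = 221/1291 = 0.1712 → 17.1 m.u.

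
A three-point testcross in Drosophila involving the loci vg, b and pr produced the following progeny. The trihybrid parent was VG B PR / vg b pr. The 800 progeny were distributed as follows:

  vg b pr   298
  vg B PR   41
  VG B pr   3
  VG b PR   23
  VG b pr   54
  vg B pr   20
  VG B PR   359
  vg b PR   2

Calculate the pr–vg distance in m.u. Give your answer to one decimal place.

12.5 m.u.

The two rarest classes, VG B pr and vg b PR, are the double crossovers. Comparing them with the parentals, only the pr allele has switched, so pr is the middle locus and the order is b – pr – vg.
Crossovers in the pr–vg interval produce the single-crossover classes vg B PR and VG b pr (41 + 54 = 95) plus the double crossovers (5).
RF(pr–vg) = (95 + 5) / 800 = 100/800 = 0.1250 → 12.5 m.u.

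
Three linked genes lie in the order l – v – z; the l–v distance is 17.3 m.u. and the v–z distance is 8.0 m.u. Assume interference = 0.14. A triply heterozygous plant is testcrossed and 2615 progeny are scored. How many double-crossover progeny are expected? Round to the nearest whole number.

Map distances give recombination frequencies of 0.173 and 0.080 for the two intervals.
With interference 0.14 (so coincidence = 0.86), expected double-crossover frequency = 0.173 × 0.080 × 0.86 = 0.01190.
Expected number = 0.01190 × 2615 = 31.12 ≈ 31.

31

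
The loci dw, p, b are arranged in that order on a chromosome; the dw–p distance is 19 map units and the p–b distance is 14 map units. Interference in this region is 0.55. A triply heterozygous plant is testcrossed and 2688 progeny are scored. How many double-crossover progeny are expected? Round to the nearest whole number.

32

Map distances give recombination frequencies of 0.190 and 0.140 for the two intervals.
With interference 0.55 (so coincidence = 0.45), expected double-crossover frequency = 0.190 × 0.140 × 0.45 = 0.01197.
Expected number = 0.01197 × 2688 = 32.18 ≈ 32.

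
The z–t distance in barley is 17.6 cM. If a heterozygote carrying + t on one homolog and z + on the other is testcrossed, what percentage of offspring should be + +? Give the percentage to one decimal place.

8.8%

A map distance of 17.6 cM corresponds to a recombination frequency of 0.176.
The F1 is + t / z +, so + + is a recombinant gamete class with expected frequency r/2 = 0.176/2 = 0.0880.
That is 0.0880 = 8.8% of the progeny.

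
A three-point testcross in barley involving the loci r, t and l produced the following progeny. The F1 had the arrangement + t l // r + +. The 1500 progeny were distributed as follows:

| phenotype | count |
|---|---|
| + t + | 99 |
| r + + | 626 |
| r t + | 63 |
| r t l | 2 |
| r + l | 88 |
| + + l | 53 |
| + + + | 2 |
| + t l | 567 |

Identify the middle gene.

The two rarest classes, r t l and + + +, are the double crossovers. Comparing them with the parentals, only the r allele has switched, so r is the middle locus and the order is t – r – l.

r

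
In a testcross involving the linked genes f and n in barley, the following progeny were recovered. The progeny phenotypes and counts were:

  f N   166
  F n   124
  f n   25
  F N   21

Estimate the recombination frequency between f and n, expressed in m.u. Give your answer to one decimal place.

13.7 m.u.

The two most frequent classes, F n (124) and f N (166), are the parental types, so the F1 was F n / f N.
The recombinant classes are F N and f n: 21 + 25 = 46.
Recombination frequency = 46/336 = 0.1369 ≈ 13.7%, i.e. 13.7 m.u.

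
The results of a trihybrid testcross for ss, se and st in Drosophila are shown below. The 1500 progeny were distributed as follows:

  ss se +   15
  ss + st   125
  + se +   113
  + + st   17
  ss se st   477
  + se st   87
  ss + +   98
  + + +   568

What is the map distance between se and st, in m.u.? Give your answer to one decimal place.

The two most frequent reciprocal classes, + + + and ss se st, are the parental types, so the F1 was + + + / ss se st.
The two rarest classes, + + st and ss se +, are the double crossovers. Comparing them with the parentals, only the st allele has switched, so st is the middle locus and the order is se – st – ss.
Crossovers in the se–st interval produce the single-crossover classes + se + and ss + st (113 + 125 = 238) plus the double crossovers (32).
RF(se–st) = (238 + 32) / 1500 = 270/1500 = 0.1800 → 18.0 m.u.

18.0 m.u.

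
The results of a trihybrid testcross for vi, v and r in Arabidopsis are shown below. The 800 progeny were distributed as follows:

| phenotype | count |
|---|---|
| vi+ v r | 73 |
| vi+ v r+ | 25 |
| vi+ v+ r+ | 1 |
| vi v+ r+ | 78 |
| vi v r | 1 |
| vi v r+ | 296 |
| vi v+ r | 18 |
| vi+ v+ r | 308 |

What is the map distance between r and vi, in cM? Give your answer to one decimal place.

5.6 cM

The two most frequent reciprocal classes, vi+ v+ r and vi v r+, are the parental types, so the F1 was vi+ v+ r / vi v r+.
The two rarest classes, vi+ v+ r+ and vi v r, are the double crossovers. Comparing them with the parentals, only the r allele has switched, so r is the middle locus and the order is vi – r – v.
Crossovers in the vi–r interval produce the single-crossover classes vi v+ r and vi+ v r+ (18 + 25 = 43) plus the double crossovers (2).
RF(vi–r) = (43 + 2) / 800 = 45/800 = 0.0563 → 5.6 cM.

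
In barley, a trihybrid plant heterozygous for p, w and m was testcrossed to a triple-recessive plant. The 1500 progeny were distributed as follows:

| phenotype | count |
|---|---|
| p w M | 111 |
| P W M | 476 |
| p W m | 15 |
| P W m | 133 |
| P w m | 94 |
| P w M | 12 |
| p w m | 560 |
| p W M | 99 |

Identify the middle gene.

w

The two most frequent reciprocal classes, P W M and p w m, are the parental types, so the F1 was P W M / p w m.
The two rarest classes, P w M and p W m, are the double crossovers. Comparing them with the parentals, only the w allele has switched, so w is the middle locus and the order is p – w – m.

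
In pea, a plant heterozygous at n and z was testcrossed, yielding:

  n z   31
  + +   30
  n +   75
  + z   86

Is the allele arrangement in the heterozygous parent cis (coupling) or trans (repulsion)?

The two most frequent classes are + z (86) and n + (75); these are the parental (non-recombinant) types.
So the F1 carried + z on one chromosome and n + on the other — the recessive alleles are on opposite chromosomes (trans / repulsion).

trans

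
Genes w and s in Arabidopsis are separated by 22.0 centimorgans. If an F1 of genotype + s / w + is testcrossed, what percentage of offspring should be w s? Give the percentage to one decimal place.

11.0%

A map distance of 22.0 centimorgans corresponds to a recombination frequency of 0.220.
The F1 is + s / w +, so w s is a recombinant gamete class with expected frequency r/2 = 0.220/2 = 0.1100.
That is 0.1100 = 11.0% of the progeny.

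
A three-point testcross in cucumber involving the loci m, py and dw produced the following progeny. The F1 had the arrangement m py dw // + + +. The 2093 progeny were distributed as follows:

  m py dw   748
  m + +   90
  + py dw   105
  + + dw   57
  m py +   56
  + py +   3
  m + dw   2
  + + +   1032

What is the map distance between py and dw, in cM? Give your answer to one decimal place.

The two rarest classes, m + dw and + py +, are the double crossovers. Comparing them with the parentals, only the py allele has switched, so py is the middle locus and the order is m – py – dw.
Crossovers in the py–dw interval produce the single-crossover classes m py + and + + dw (56 + 57 = 113) plus the double crossovers (5).
RF(py–dw) = (113 + 5) / 2093 = 118/2093 = 0.0564 → 5.6 cM.

5.6 cM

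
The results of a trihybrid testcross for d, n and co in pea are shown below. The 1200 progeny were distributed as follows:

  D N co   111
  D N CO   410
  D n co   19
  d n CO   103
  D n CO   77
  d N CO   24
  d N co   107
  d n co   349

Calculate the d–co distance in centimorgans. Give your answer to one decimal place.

The two most frequent reciprocal classes, d n co and D N CO, are the parental types, so the F1 was d n co / D N CO.
The two rarest classes, D n co and d N CO, are the double crossovers. Comparing them with the parentals, only the d allele has switched, so d is the middle locus and the order is co – d – n.
Crossovers in the co–d interval produce the single-crossover classes d n CO and D N co (103 + 111 = 214) plus the double crossovers (43).
RF(co–d) = (214 + 43) / 1200 = 257/1200 = 0.2142 → 21.4 centimorgans.

21.4 centimorgans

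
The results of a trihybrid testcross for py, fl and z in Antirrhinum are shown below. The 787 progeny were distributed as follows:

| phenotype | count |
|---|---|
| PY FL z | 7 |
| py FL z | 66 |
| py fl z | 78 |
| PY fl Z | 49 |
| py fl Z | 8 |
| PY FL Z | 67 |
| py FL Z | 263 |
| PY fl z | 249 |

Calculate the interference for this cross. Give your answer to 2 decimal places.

0.43

The two most frequent reciprocal classes, PY fl z and py FL Z, are the parental types, so the F1 was PY fl z / py FL Z.
The two rarest classes, PY FL z and py fl Z, are the double crossovers. Comparing them with the parentals, only the fl allele has switched, so fl is the middle locus and the order is z – fl – py.
z–fl: (115 + 15)/787 = 0.1652; fl–py: (145 + 15)/787 = 0.2033.
Expected DCO frequency = 0.1652 × 0.2033 ≈ 0.03359; observed = 15/787 ≈ 0.01906.
Coefficient of coincidence = 0.01906/0.03359 ≈ 0.57; interference = 1 − 0.57 = 0.43.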